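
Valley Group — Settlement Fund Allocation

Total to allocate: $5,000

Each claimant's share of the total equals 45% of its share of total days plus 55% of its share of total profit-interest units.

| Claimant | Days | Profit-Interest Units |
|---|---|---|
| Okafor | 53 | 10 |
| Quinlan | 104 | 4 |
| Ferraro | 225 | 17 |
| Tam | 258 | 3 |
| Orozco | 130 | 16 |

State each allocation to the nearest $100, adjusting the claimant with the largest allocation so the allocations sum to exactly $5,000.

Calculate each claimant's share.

Okafor: $700; Quinlan: $500; Ferraro: $1,600; Tam: $900; Orozco: $1,300

Totals — days 770, profit-interest units 50.
Blended shares (45% days + 55% profit-interest units): Okafor 0.1410; Quinlan 0.1048; Ferraro 0.3185; Tam 0.1838; Orozco 0.2520.
Raw shares: Okafor 704.87; Quinlan 523.90; Ferraro 1,592.47; Tam 918.90; Orozco 1,259.87.
At nearest $100: Okafor $700; Quinlan $500; Ferraro $1,600; Tam $900; Orozco $1,300. Sum = $5,000.
Sum already equals the total — no adjustment.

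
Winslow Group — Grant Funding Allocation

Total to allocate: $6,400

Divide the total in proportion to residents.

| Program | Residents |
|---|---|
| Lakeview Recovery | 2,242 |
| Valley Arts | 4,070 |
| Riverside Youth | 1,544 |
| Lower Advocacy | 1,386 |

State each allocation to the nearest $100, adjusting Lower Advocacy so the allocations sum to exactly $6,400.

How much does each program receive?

Total residents = 9,242.
Proportional shares: Lakeview Recovery 2,242/9,242 × $6,400 = 1,552.56; Valley Arts 4,070/9,242 × $6,400 = 2,818.44; Riverside Youth 1,544/9,242 × $6,400 = 1,069.21; Lower Advocacy 1,386/9,242 × $6,400 = 959.79.
At nearest $100: Lakeview Recovery $1,600; Valley Arts $2,800; Riverside Youth $1,100; Lower Advocacy $1,000. Sum = $6,500.
Difference $6,400 − $6,500 = −$100 applied to Lower Advocacy: Lower Advocacy becomes $900.

Lakeview Recovery: $1,600 · Valley Arts: $2,800 · Riverside Youth: $1,100 · Lower Advocacy: $900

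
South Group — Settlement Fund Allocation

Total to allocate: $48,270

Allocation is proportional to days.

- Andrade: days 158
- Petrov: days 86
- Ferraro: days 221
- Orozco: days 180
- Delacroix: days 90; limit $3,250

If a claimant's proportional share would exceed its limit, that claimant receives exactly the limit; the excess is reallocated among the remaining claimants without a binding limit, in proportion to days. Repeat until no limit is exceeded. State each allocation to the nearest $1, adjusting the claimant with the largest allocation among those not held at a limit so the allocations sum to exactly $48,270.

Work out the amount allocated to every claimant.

Days total: 735.
Proportional shares (ignoring caps): Andrade 10,376.41; Petrov 5,647.92; Ferraro 14,513.84; Orozco 11,821.22; Delacroix 5,910.61.
Held at cap: Delacroix ($3,250); balance $45,020 reallocated over remaining days 645.
Shares after redistribution: Andrade 11,028.16 → $11,028; Petrov 6,002.67 → $6,003; Ferraro 15,425.46 → $15,425; Orozco 12,563.72 → $12,564.

Andrade: $11,028 | Petrov: $6,003 | Ferraro: $15,425 | Orozco: $12,564 | Delacroix: $3,250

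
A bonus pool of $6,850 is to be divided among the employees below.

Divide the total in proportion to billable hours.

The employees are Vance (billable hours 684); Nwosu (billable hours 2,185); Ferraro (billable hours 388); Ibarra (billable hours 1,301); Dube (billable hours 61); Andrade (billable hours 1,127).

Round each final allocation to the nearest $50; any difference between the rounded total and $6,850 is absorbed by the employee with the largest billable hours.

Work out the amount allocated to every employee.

Vance: $800 | Nwosu: $2,650 | Ferraro: $450 | Ibarra: $1,550 | Dube: $50 | Andrade: $1,350

Billable hours total: 5,746.
Proportional shares: Vance 684/5,746 × $6,850 = 815.42; Nwosu 2,185/5,746 × $6,850 = 2,604.81; Ferraro 388/5,746 × $6,850 = 462.55; Ibarra 1,301/5,746 × $6,850 = 1,550.97; Dube 61/5,746 × $6,850 = 72.72; Andrade 1,127/5,746 × $6,850 = 1,343.53.
Rounded to nearest $50: Vance $800; Nwosu $2,600; Ferraro $450; Ibarra $1,550; Dube $50; Andrade $1,350. Sum = $6,800.
Difference $6,850 − $6,800 = +$50 applied to largest billable hours (Nwosu): Nwosu becomes $2,650.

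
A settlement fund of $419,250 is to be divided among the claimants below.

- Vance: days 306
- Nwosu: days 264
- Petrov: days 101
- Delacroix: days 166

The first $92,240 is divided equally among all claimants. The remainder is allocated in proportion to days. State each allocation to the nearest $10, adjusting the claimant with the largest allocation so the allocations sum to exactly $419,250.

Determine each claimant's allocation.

Vance: $142,610 · Nwosu: $126,200 · Petrov: $62,520 · Delacroix: $87,920

Equal tier: $92,240 ÷ 4 = $23,060 apiece.
Remainder $327,010 by days (total 837): Vance 119,552.04 → $119,550; Nwosu 103,142.94 → $103,140; Petrov 39,459.99 → $39,460; Delacroix 64,855.03 → $64,860.
Totals: Vance $23,060 + $119,550 = $142,610; Nwosu $23,060 + $103,140 = $126,200; Petrov $23,060 + $39,460 = $62,520; Delacroix $23,060 + $64,860 = $87,920.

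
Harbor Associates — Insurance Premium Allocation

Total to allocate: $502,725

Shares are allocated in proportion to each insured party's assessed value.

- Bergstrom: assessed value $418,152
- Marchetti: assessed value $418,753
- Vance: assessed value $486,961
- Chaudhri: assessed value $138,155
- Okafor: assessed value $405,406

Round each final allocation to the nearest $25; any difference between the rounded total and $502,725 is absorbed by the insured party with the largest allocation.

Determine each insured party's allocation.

Bergstrom: $112,575; Marchetti: $112,725; Vance: $131,075; Chaudhri: $37,200; Okafor: $109,150

Combined assessed value = 1,867,427.
Unrounded shares: Bergstrom 418,152/1,867,427 × $502,725 = 112,569.58; Marchetti 418,753/1,867,427 × $502,725 = 112,731.37; Vance 486,961/1,867,427 × $502,725 = 131,093.46; Chaudhri 138,155/1,867,427 × $502,725 = 37,192.34; Okafor 405,406/1,867,427 × $502,725 = 109,138.26.
At nearest $25: Bergstrom $112,575; Marchetti $112,725; Vance $131,100; Chaudhri $37,200; Okafor $109,150. Sum = $502,750.
Difference $502,725 − $502,750 = −$25 applied to largest allocation (Vance): Vance becomes $131,075.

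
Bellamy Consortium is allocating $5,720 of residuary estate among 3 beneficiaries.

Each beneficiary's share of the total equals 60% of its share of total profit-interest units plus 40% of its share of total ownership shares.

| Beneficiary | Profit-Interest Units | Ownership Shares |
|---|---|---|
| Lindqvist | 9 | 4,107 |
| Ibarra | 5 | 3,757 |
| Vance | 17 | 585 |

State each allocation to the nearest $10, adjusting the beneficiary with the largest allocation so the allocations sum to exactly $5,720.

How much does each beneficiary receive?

Totals — profit-interest units 31, ownership shares 8,449.
Blended shares (60% profit-interest units + 40% ownership shares): Lindqvist 0.3686; Ibarra 0.2746; Vance 0.3567.
Unrounded shares: Lindqvist 2,108.57; Ibarra 1,570.95; Vance 2,040.48.
After rounding ($10): Lindqvist $2,110; Ibarra $1,570; Vance $2,040. Sum = $5,720.
Sum already equals the total — no adjustment.

Lindqvist: $2,110 · Ibarra: $1,570 · Vance: $2,040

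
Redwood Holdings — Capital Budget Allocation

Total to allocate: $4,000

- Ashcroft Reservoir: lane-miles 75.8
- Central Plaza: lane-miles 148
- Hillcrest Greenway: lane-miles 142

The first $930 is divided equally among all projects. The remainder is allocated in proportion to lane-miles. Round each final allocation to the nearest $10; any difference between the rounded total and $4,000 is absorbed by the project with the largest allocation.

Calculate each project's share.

$930 shared equally gives $310 per project.
Remainder $3,070 by lane-miles (total 365.8): Ashcroft Reservoir 636.16 → $640; Central Plaza 1,242.10 → $1,240; Hillcrest Greenway 1,191.74 → $1,190.
Totals: Ashcroft Reservoir $310 + $640 = $950; Central Plaza $310 + $1,240 = $1,550; Hillcrest Greenway $310 + $1,190 = $1,500.

Ashcroft Reservoir: $950 · Central Plaza: $1,550 · Hillcrest Greenway: $1,500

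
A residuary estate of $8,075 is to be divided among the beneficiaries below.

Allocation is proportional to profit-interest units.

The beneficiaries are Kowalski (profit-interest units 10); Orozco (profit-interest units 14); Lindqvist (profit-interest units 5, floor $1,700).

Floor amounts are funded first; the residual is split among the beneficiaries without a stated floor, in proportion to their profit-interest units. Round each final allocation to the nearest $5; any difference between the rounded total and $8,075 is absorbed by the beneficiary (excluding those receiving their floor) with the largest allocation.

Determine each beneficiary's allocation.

Kowalski: $2,655; Orozco: $3,720; Lindqvist: $1,700

Guaranteed amounts: Lindqvist $1,700. Residual $6,375.
Residual split over remaining profit-interest units 24: Kowalski 2,656.25 → $2,655; Orozco 3,718.75 → $3,720.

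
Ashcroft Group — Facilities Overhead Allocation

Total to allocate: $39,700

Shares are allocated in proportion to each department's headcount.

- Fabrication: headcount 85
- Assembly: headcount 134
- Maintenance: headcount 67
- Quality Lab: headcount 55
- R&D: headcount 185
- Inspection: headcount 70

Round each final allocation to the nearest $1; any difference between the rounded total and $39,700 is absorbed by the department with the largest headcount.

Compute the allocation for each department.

Headcount total: 596.
Unrounded shares: Fabrication 85/596 × $39,700 = 5,661.91; Assembly 134/596 × $39,700 = 8,925.84; Maintenance 67/596 × $39,700 = 4,462.92; Quality Lab 55/596 × $39,700 = 3,663.59; R&D 185/596 × $39,700 = 12,322.99; Inspection 70/596 × $39,700 = 4,662.75.
After rounding ($1): Fabrication $5,662; Assembly $8,926; Maintenance $4,463; Quality Lab $3,664; R&D $12,323; Inspection $4,663. Sum = $39,701.
Difference $39,700 − $39,701 = −$1 applied to largest headcount (R&D): R&D becomes $12,322.

Fabrication: $5,662; Assembly: $8,926; Maintenance: $4,463; Quality Lab: $3,664; R&D: $12,322; Inspection: $4,663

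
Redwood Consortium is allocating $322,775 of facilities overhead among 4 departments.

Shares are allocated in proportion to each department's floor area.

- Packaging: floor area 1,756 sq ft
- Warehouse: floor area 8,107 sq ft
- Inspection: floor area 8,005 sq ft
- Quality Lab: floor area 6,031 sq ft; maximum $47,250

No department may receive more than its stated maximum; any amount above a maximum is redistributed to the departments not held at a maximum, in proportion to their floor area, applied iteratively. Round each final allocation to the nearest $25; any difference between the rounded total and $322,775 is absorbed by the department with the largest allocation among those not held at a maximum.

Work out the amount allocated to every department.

Sum of floor area: 23,899.
Proportional shares (ignoring caps): Packaging 23,716.18; Warehouse 109,491.48; Inspection 108,113.89; Quality Lab 81,453.45.
Capped: Quality Lab ($47,250); residual $275,525 reallocated over remaining floor area 17,868.
Remaining shares: Packaging 27,077.56 → $27,075; Warehouse 125,010.14 → $125,000; Inspection 123,437.30 → $123,425.
Rounding difference +$25 applied to Warehouse → $125,025.

Packaging: $27,075; Warehouse: $125,025; Inspection: $123,425; Quality Lab: $47,250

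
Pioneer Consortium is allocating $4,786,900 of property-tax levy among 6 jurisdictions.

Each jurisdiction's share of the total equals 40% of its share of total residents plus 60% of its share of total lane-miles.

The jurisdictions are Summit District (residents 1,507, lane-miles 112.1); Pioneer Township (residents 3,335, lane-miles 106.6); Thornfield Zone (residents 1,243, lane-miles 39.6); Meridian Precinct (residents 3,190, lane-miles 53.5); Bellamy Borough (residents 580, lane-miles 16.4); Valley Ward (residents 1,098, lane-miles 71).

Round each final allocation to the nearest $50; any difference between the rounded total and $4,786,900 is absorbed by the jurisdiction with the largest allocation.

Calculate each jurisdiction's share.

Summit District: $1,070,000 | Pioneer Township: $1,349,950 | Thornfield Zone: $502,200 | Meridian Precinct: $942,600 | Bellamy Borough: $219,400 | Valley Ward: $702,750

Residents total 10,953; lane-miles total 399.2.
Blended shares (40% residents + 60% lane-miles): Summit District 0.2235; Pioneer Township 0.2820; Thornfield Zone 0.1049; Meridian Precinct 0.1969; Bellamy Borough 0.0458; Valley Ward 0.1468.
Raw shares: Summit District 1,069,978.06; Pioneer Township 1,349,970.70; Thornfield Zone 502,208.01; Meridian Precinct 942,581.70; Bellamy Borough 219,387.03; Valley Ward 702,774.51.
At nearest $50: Summit District $1,070,000; Pioneer Township $1,349,950; Thornfield Zone $502,200; Meridian Precinct $942,600; Bellamy Borough $219,400; Valley Ward $702,750. Sum = $4,786,900.
Rounded total matches; no reconciliation needed.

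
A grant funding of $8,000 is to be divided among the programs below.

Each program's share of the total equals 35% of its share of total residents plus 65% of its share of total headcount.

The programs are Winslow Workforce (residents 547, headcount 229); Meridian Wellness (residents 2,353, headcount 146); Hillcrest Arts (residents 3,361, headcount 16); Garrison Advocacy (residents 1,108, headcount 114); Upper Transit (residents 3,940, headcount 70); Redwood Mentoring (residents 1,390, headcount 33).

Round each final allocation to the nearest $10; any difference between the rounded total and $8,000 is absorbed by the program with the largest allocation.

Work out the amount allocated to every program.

Residents total 12,699; headcount total 608.
Blended shares (35% residents + 65% headcount): Winslow Workforce 0.2599; Meridian Wellness 0.2209; Hillcrest Arts 0.1097; Garrison Advocacy 0.1524; Upper Transit 0.1834; Redwood Mentoring 0.0736.
Proportional shares: Winslow Workforce 2,079.16; Meridian Wellness 1,767.50; Hillcrest Arts 877.91; Garrison Advocacy 1,219.30; Upper Transit 1,467.41; Redwood Mentoring 588.72.
After rounding ($10): Winslow Workforce $2,080; Meridian Wellness $1,770; Hillcrest Arts $880; Garrison Advocacy $1,220; Upper Transit $1,470; Redwood Mentoring $590. Sum = $8,010.
Difference $8,000 − $8,010 = −$10 applied to largest allocation (Winslow Workforce): Winslow Workforce becomes $2,070.

Winslow Workforce: $2,070; Meridian Wellness: $1,770; Hillcrest Arts: $880; Garrison Advocacy: $1,220; Upper Transit: $1,470; Redwood Mentoring: $590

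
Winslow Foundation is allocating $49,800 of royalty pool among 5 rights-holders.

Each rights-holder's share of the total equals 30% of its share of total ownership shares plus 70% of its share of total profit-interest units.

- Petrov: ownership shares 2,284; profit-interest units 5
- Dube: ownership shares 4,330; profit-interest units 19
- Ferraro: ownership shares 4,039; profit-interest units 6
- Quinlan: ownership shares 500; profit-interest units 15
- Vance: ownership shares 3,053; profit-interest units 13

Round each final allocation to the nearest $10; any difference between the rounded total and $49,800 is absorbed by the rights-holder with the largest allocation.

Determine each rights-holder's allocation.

Petrov: $5,410 | Dube: $15,980 | Ferraro: $7,850 | Quinlan: $9,540 | Vance: $11,020

Ownership shares total 14,206; profit-interest units total 58.
Composite weights (30% ownership shares + 70% profit-interest units): Petrov 0.1086; Dube 0.3208; Ferraro 0.1577; Quinlan 0.1916; Vance 0.2214.
Unrounded shares: Petrov 5,407.18; Dube 15,973.38; Ferraro 7,853.90; Quinlan 9,541.35; Vance 11,024.19.
At nearest $10: Petrov $5,410; Dube $15,970; Ferraro $7,850; Quinlan $9,540; Vance $11,020. Sum = $49,790.
Difference $49,800 − $49,790 = +$10 applied to largest allocation (Dube): Dube becomes $15,980.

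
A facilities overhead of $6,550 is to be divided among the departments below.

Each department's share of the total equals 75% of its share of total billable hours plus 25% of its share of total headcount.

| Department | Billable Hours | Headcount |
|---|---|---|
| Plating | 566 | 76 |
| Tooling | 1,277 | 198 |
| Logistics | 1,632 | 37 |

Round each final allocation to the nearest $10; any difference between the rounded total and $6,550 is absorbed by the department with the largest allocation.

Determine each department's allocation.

Plating: $1,200 | Tooling: $2,850 | Logistics: $2,500

Billable hours total 3,475; headcount total 311.
Combined weights (75% billable hours + 25% headcount): Plating 0.1833; Tooling 0.4348; Logistics 0.3820.
Unrounded shares: Plating 1,200.30; Tooling 2,847.78; Logistics 2,501.92.
At nearest $10: Plating $1,200; Tooling $2,850; Logistics $2,500. Sum = $6,550.
No rounding difference to absorb.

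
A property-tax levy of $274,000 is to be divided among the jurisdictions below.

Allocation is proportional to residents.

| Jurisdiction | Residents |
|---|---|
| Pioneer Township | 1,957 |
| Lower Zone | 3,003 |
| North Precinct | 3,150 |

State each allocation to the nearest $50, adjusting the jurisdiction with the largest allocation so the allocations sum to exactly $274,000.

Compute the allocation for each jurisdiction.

Pioneer Township: $66,100; Lower Zone: $101,450; North Precinct: $106,450

Residents total: 8,110.
Unrounded shares: Pioneer Township 1,957/8,110 × $274,000 = 66,118.13; Lower Zone 3,003/8,110 × $274,000 = 101,457.71; North Precinct 3,150/8,110 × $274,000 = 106,424.17.
Rounded to nearest $50: Pioneer Township $66,100; Lower Zone $101,450; North Precinct $106,400. Sum = $273,950.
Difference $274,000 − $273,950 = +$50 applied to largest allocation (North Precinct): North Precinct becomes $106,450.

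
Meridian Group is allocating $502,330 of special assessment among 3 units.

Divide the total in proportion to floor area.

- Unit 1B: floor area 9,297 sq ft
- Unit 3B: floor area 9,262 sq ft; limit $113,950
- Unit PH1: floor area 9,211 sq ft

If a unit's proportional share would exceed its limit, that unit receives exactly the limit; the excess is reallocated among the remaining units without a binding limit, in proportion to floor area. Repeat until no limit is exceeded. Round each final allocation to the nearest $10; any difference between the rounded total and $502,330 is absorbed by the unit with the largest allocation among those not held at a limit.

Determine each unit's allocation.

Unit 1B: $195,090; Unit 3B: $113,950; Unit PH1: $193,290

Total floor area = 27,770.
Pro-rata shares before constraints: Unit 1B 168,172.92; Unit 3B 167,539.81; Unit PH1 166,617.27.
Capped: Unit 3B ($113,950); remaining pool $388,380 reallocated over remaining floor area 18,508.
Remaining shares: Unit 1B 195,092.33 → $195,090; Unit PH1 193,287.67 → $193,290.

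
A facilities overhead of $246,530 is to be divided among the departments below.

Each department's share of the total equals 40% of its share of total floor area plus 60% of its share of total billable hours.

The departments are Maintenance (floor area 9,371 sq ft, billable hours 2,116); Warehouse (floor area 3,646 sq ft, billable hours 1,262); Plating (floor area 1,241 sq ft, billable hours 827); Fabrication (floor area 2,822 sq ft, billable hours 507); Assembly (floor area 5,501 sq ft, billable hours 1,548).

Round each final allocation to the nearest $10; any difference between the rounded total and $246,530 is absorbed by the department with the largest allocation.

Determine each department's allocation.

Maintenance: $90,930 · Warehouse: $45,740 · Plating: $24,960 · Fabrication: $24,300 · Assembly: $60,600

Floor area total 22,581; billable hours total 6,260.
Composite weights (40% floor area + 60% billable hours): Maintenance 0.3688; Warehouse 0.1855; Plating 0.1012; Fabrication 0.0986; Assembly 0.2458.
Pro-rata amounts: Maintenance 90,922.60; Warehouse 45,742.10; Plating 24,960.73; Fabrication 24,303.71; Assembly 60,600.86.
At nearest $10: Maintenance $90,920; Warehouse $45,740; Plating $24,960; Fabrication $24,300; Assembly $60,600. Sum = $246,520.
Difference $246,530 − $246,520 = +$10 applied to largest allocation (Maintenance): Maintenance becomes $90,930.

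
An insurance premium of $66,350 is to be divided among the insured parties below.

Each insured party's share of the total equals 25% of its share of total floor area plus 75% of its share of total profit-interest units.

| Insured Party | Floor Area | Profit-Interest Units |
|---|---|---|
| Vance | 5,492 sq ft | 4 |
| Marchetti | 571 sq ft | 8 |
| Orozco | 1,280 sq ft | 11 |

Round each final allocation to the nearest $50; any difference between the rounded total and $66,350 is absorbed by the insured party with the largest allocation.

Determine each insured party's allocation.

Vance: $21,050 · Marchetti: $18,600 · Orozco: $26,700

Floor area total 7,343; profit-interest units total 23.
Composite weights (25% floor area + 75% profit-interest units): Vance 0.3174; Marchetti 0.2803; Orozco 0.4023.
Unrounded shares: Vance 21,060.52; Marchetti 18,598.56; Orozco 26,690.92.
At nearest $50: Vance $21,050; Marchetti $18,600; Orozco $26,700. Sum = $66,350.
No rounding difference to absorb.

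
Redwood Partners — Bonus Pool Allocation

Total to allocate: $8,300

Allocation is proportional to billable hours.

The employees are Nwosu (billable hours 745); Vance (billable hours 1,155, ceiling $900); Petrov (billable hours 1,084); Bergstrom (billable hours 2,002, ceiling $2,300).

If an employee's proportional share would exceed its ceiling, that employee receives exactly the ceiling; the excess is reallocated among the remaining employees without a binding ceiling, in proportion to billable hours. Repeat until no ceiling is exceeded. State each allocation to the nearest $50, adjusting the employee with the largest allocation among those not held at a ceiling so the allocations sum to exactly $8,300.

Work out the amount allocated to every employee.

Sum of billable hours: 4,986.
Proportional shares (ignoring caps): Nwosu 1,240.17; Vance 1,922.68; Petrov 1,804.49; Bergstrom 3,332.65.
Held at cap: Vance ($900), Bergstrom ($2,300); residual $5,100 reallocated over remaining billable hours 1,829.
Redistributed shares: Nwosu 2,077.36 → $2,100; Petrov 3,022.64 → $3,000.

Nwosu: $2,100; Vance: $900; Petrov: $3,000; Bergstrom: $2,300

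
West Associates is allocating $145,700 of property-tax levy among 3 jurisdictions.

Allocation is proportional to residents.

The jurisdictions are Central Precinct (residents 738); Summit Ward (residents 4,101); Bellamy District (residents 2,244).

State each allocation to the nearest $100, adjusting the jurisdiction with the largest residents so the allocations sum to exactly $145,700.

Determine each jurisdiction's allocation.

Residents total: 7,083.
Raw shares: Central Precinct 738/7,083 × $145,700 = 15,180.94; Summit Ward 4,101/7,083 × $145,700 = 84,359.13; Bellamy District 2,244/7,083 × $145,700 = 46,159.93.
After rounding ($100): Central Precinct $15,200; Summit Ward $84,400; Bellamy District $46,200. Sum = $145,800.
Difference $145,700 − $145,800 = −$100 applied to largest residents (Summit Ward): Summit Ward becomes $84,300.

Central Precinct: $15,200 · Summit Ward: $84,300 · Bellamy District: $46,200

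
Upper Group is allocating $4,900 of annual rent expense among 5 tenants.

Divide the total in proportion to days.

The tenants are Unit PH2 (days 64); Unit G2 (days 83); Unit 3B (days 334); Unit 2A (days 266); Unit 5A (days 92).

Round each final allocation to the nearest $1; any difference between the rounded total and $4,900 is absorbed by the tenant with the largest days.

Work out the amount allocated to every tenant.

Unit PH2: $374 | Unit G2: $485 | Unit 3B: $1,950 | Unit 2A: $1,554 | Unit 5A: $537

Total days = 839.
Pro-rata amounts: Unit PH2 64/839 × $4,900 = 373.78; Unit G2 83/839 × $4,900 = 484.74; Unit 3B 334/839 × $4,900 = 1,950.66; Unit 2A 266/839 × $4,900 = 1,553.52; Unit 5A 92/839 × $4,900 = 537.31.
After rounding ($1): Unit PH2 $374; Unit G2 $485; Unit 3B $1,951; Unit 2A $1,554; Unit 5A $537. Sum = $4,901.
Difference $4,900 − $4,901 = −$1 applied to largest days (Unit 3B): Unit 3B becomes $1,950.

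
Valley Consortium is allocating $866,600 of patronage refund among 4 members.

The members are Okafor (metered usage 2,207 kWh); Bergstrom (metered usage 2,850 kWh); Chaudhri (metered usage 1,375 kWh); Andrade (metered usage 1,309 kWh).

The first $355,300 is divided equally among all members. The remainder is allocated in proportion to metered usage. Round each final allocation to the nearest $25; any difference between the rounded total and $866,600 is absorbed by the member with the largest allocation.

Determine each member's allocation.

First tranche $355,300 split equally: $88,825 each.
Remainder $511,300 by metered usage (total 7,741): Okafor 145,774.33 → $145,775; Bergstrom 188,245.06 → $188,250; Chaudhri 90,819.98 → $90,825; Andrade 86,460.63 → $86,450.
Totals: Okafor $88,825 + $145,775 = $234,600; Bergstrom $88,825 + $188,250 = $277,075; Chaudhri $88,825 + $90,825 = $179,650; Andrade $88,825 + $86,450 = $175,275.

Okafor: $234,600 · Bergstrom: $277,075 · Chaudhri: $179,650 · Andrade: $175,275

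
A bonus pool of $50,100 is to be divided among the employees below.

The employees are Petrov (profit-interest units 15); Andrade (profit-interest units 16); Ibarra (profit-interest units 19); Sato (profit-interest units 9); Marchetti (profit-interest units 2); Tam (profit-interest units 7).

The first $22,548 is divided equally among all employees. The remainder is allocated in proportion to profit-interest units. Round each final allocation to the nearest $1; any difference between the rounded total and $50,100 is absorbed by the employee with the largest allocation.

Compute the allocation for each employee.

Petrov: $9,836 · Andrade: $10,241 · Ibarra: $11,456 · Sato: $7,405 · Marchetti: $4,568 · Tam: $6,594

First tranche $22,548 split equally: $3,758 each.
Remainder $27,552 by profit-interest units (total 68): Petrov 6,077.65 → $6,078; Andrade 6,482.82 → $6,483; Ibarra 7,698.35 → $7,698; Sato 3,646.59 → $3,647; Marchetti 810.35 → $810; Tam 2,836.24 → $2,836.
Totals: Petrov $3,758 + $6,078 = $9,836; Andrade $3,758 + $6,483 = $10,241; Ibarra $3,758 + $7,698 = $11,456; Sato $3,758 + $3,647 = $7,405; Marchetti $3,758 + $810 = $4,568; Tam $3,758 + $2,836 = $6,594.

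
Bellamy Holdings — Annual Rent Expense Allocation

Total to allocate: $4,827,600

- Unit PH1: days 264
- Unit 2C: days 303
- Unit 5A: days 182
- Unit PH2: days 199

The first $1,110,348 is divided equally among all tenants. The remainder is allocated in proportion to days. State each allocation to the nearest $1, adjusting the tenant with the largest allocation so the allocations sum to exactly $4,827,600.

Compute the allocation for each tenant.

Unit PH1: $1,312,771 · Unit 2C: $1,465,696 · Unit 5A: $991,237 · Unit PH2: $1,057,896

$1,110,348 shared equally gives $277,587 per tenant.
Remainder $3,717,252 by days (total 948): Unit PH1 1,035,184.10 → $1,035,184; Unit 2C 1,188,109.03 → $1,188,109; Unit 5A 713,649.65 → $713,650; Unit PH2 780,309.23 → $780,309.
Totals: Unit PH1 $277,587 + $1,035,184 = $1,312,771; Unit 2C $277,587 + $1,188,109 = $1,465,696; Unit 5A $277,587 + $713,650 = $991,237; Unit PH2 $277,587 + $780,309 = $1,057,896.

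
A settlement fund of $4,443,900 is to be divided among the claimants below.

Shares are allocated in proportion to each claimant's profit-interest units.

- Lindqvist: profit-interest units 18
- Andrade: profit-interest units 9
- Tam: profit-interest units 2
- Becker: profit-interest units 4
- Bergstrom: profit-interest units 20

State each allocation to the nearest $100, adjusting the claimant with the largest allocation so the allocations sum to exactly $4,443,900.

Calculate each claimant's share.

Lindqvist: $1,509,200 | Andrade: $754,600 | Tam: $167,700 | Becker: $335,400 | Bergstrom: $1,677,000

Combined profit-interest units = 53.
Raw shares: Lindqvist 18/53 × $4,443,900 = 1,509,249.06; Andrade 9/53 × $4,443,900 = 754,624.53; Tam 2/53 × $4,443,900 = 167,694.34; Becker 4/53 × $4,443,900 = 335,388.68; Bergstrom 20/53 × $4,443,900 = 1,676,943.40.
After rounding ($100): Lindqvist $1,509,200; Andrade $754,600; Tam $167,700; Becker $335,400; Bergstrom $1,676,900. Sum = $4,443,800.
Difference $4,443,900 − $4,443,800 = +$100 applied to largest allocation (Bergstrom): Bergstrom becomes $1,677,000.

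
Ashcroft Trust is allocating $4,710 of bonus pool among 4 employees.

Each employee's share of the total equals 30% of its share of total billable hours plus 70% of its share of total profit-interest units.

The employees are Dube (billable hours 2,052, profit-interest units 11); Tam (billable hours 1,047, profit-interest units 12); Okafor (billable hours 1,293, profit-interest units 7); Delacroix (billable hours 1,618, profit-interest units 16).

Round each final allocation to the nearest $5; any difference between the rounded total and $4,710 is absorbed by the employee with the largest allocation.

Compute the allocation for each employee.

Billable hours total 6,010; profit-interest units total 46.
Combined weights (30% billable hours + 70% profit-interest units): Dube 0.2698; Tam 0.2349; Okafor 0.1711; Delacroix 0.3242.
Raw shares: Dube 1,270.85; Tam 1,106.25; Okafor 805.71; Delacroix 1,527.19.
Rounded to nearest $5: Dube $1,270; Tam $1,105; Okafor $805; Delacroix $1,525. Sum = $4,705.
Difference $4,710 − $4,705 = +$5 applied to largest allocation (Delacroix): Delacroix becomes $1,530.

Dube: $1,270; Tam: $1,105; Okafor: $805; Delacroix: $1,530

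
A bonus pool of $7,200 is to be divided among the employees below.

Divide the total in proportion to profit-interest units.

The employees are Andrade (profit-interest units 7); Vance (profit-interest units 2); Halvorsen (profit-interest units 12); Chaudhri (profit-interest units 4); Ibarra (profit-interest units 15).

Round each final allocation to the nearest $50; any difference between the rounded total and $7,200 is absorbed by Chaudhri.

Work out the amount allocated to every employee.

Combined profit-interest units = 40.
Unrounded shares: Andrade 7/40 × $7,200 = 1,260.00; Vance 2/40 × $7,200 = 360.00; Halvorsen 12/40 × $7,200 = 2,160.00; Chaudhri 4/40 × $7,200 = 720.00; Ibarra 15/40 × $7,200 = 2,700.00.
At nearest $50: Andrade $1,250; Vance $350; Halvorsen $2,150; Chaudhri $700; Ibarra $2,700. Sum = $7,150.
Difference $7,200 − $7,150 = +$50 applied to Chaudhri: Chaudhri becomes $750.

Andrade: $1,250 | Vance: $350 | Halvorsen: $2,150 | Chaudhri: $750 | Ibarra: $2,700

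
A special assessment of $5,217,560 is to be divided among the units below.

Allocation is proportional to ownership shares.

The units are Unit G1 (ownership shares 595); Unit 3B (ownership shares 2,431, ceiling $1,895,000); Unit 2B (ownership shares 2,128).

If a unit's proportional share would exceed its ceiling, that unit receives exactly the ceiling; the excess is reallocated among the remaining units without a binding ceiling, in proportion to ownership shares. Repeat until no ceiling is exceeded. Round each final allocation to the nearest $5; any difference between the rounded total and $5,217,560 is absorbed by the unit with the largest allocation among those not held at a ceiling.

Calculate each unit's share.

Total ownership shares = 5,154.
Unconstrained shares: Unit G1 602,337.64; Unit 3B 2,460,979.50; Unit 2B 2,154,242.86.
Cap binds for Unit 3B ($1,895,000); residual $3,322,560 reallocated over remaining ownership shares 2,723.
Remaining shares: Unit G1 726,009.25 → $726,010; Unit 2B 2,596,550.75 → $2,596,550.

Unit G1: $726,010 · Unit 3B: $1,895,000 · Unit 2B: $2,596,550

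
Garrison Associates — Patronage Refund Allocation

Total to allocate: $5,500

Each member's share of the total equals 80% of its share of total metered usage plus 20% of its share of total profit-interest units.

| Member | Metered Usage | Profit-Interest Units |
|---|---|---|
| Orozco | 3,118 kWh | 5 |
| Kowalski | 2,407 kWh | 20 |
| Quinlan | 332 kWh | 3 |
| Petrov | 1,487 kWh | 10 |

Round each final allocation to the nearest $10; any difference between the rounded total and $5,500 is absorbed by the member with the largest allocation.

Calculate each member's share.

Orozco: $2,010 · Kowalski: $2,020 · Quinlan: $290 · Petrov: $1,180

Totals — metered usage 7,344, profit-interest units 38.
Combined weights (80% metered usage + 20% profit-interest units): Orozco 0.3660; Kowalski 0.3675; Quinlan 0.0520; Petrov 0.2146.
Proportional shares: Orozco 2,012.82; Kowalski 2,021.05; Quinlan 285.75; Petrov 1,180.38.
At nearest $10: Orozco $2,010; Kowalski $2,020; Quinlan $290; Petrov $1,180. Sum = $5,500.
Sum already equals the total — no adjustment.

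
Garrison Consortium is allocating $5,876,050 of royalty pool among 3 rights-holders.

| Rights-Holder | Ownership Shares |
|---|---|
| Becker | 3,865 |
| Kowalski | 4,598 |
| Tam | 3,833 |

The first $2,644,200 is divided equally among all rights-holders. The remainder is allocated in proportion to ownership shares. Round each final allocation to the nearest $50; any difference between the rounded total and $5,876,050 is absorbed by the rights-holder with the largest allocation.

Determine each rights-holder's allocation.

$2,644,200 shared equally gives $881,400 per rights-holder.
Remainder $3,231,850 by ownership shares (total 12,296): Becker 1,015,866.97 → $1,015,850; Kowalski 1,208,526.86 → $1,208,550; Tam 1,007,456.17 → $1,007,450.
Totals: Becker $881,400 + $1,015,850 = $1,897,250; Kowalski $881,400 + $1,208,550 = $2,089,950; Tam $881,400 + $1,007,450 = $1,888,850.

Becker: $1,897,250; Kowalski: $2,089,950; Tam: $1,888,850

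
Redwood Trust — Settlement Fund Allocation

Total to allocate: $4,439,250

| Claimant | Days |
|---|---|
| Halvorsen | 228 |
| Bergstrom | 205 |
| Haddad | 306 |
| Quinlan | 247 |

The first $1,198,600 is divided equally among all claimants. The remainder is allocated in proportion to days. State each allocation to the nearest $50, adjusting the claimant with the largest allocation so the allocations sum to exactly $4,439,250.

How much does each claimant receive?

Halvorsen: $1,049,000 | Bergstrom: $973,400 | Haddad: $1,305,400 | Quinlan: $1,111,450

$1,198,600 shared equally gives $299,650 per claimant.
Remainder $3,240,650 by days (total 986): Halvorsen 749,359.23 → $749,350; Bergstrom 673,765.97 → $673,750; Haddad 1,005,718.97 → $1,005,700; Quinlan 811,805.83 → $811,800.
Rounding difference +$50 on remainder applied to Haddad.
Totals: Halvorsen $299,650 + $749,350 = $1,049,000; Bergstrom $299,650 + $673,750 = $973,400; Haddad $299,650 + $1,005,750 = $1,305,400; Quinlan $299,650 + $811,800 = $1,111,450.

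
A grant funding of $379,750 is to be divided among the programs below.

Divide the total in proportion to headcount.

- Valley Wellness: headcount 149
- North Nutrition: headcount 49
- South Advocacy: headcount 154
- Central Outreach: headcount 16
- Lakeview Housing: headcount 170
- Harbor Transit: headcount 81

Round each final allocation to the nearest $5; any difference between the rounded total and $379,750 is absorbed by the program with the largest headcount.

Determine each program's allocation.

Valley Wellness: $91,410 · North Nutrition: $30,060 · South Advocacy: $94,475 · Central Outreach: $9,815 · Lakeview Housing: $104,295 · Harbor Transit: $49,695

Total headcount = 149 + 49 + 154 + 16 + 170 + 81 = 619.
Unrounded shares: Valley Wellness 91,409.94; North Nutrition 30,060.99; South Advocacy 94,477.38; Central Outreach 9,815.83; Lakeview Housing 104,293.21; Harbor Transit 49,692.65.
Rounded to nearest $5: Valley Wellness $91,410; North Nutrition $30,060; South Advocacy $94,475; Central Outreach $9,815; Lakeview Housing $104,295; Harbor Transit $49,695. Sum = $379,750.
Sum already equals the total — no adjustment.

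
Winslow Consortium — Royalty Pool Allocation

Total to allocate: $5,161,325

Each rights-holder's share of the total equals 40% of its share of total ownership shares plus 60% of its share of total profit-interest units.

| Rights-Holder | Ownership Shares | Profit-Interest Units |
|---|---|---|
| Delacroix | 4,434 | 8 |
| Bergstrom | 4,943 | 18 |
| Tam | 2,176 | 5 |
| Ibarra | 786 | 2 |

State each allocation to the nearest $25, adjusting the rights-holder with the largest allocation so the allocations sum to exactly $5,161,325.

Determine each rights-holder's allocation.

Totals — ownership shares 12,339, profit-interest units 33.
Composite weights (40% ownership shares + 60% profit-interest units): Delacroix 0.2892; Bergstrom 0.4875; Tam 0.1614; Ibarra 0.0618.
Pro-rata amounts: Delacroix 1,492,623.75; Bergstrom 2,516,211.06; Tam 833,294.13; Ibarra 319,196.06.
At nearest $25: Delacroix $1,492,625; Bergstrom $2,516,200; Tam $833,300; Ibarra $319,200. Sum = $5,161,325.
Sum already equals the total — no adjustment.

Delacroix: $1,492,625 · Bergstrom: $2,516,200 · Tam: $833,300 · Ibarra: $319,200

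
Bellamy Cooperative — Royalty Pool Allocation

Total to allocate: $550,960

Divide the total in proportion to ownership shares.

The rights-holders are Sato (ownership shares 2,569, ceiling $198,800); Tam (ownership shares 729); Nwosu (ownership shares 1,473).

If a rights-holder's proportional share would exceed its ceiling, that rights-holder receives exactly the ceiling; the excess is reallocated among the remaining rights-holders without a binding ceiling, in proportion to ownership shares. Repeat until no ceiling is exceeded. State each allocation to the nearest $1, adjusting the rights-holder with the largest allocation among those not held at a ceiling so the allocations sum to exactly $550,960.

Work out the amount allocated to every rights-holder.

Sum of ownership shares: 4,771.
Proportional shares (ignoring caps): Sato 296,670.77; Tam 84,185.67; Nwosu 170,103.56.
Held at cap: Sato ($198,800); remaining pool $352,160 reallocated over remaining ownership shares 2,202.
Remaining shares: Tam 116,587.03 → $116,587; Nwosu 235,572.97 → $235,573.

Sato: $198,800 | Tam: $116,587 | Nwosu: $235,573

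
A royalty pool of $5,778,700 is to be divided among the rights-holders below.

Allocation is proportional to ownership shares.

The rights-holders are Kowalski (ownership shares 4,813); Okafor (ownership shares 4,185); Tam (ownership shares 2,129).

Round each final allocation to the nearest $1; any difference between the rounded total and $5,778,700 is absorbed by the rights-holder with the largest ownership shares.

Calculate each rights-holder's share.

Combined ownership shares = 4,813 + 4,185 + 2,129 = 11,127.
Proportional shares: Kowalski 2,499,585.07; Okafor 2,173,439.34; Tam 1,105,675.59.
After rounding ($1): Kowalski $2,499,585; Okafor $2,173,439; Tam $1,105,676. Sum = $5,778,700.
Sum already equals the total — no adjustment.

Kowalski: $2,499,585 · Okafor: $2,173,439 · Tam: $1,105,676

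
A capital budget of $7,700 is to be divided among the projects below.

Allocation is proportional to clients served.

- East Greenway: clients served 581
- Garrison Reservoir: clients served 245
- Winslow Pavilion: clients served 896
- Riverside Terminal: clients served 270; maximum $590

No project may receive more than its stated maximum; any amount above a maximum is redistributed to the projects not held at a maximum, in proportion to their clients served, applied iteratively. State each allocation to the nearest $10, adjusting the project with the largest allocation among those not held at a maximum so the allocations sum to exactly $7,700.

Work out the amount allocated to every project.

Sum of clients served: 1,992.
Unconstrained shares: East Greenway 2,245.83; Garrison Reservoir 947.04; Winslow Pavilion 3,463.45; Riverside Terminal 1,043.67.
Capped: Riverside Terminal ($590); balance $7,110 reallocated over remaining clients served 1,722.
Remaining shares: East Greenway 2,398.90 → $2,400; Garrison Reservoir 1,011.59 → $1,010; Winslow Pavilion 3,699.51 → $3,700.

East Greenway: $2,400 · Garrison Reservoir: $1,010 · Winslow Pavilion: $3,700 · Riverside Terminal: $590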